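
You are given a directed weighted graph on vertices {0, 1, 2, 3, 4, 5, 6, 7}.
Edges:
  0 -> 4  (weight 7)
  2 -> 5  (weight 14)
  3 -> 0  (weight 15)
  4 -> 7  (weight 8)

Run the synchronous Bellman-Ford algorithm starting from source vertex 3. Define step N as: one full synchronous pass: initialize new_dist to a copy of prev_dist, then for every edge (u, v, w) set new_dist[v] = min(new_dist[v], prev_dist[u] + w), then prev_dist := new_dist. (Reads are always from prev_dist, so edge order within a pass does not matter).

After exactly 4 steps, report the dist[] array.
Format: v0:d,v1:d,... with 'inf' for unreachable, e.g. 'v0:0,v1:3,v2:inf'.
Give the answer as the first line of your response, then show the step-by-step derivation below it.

v0:15,v1:inf,v2:inf,v3:0,v4:22,v5:inf,v6:inf,v7:30

step 1: dist = v0:15,v1:inf,v2:inf,v3:0,v4:inf,v5:inf,v6:inf,v7:inf
step 2: dist = v0:15,v1:inf,v2:inf,v3:0,v4:22,v5:inf,v6:inf,v7:inf
step 3: dist = v0:15,v1:inf,v2:inf,v3:0,v4:22,v5:inf,v6:inf,v7:30
step 4: dist = v0:15,v1:inf,v2:inf,v3:0,v4:22,v5:inf,v6:inf,v7:30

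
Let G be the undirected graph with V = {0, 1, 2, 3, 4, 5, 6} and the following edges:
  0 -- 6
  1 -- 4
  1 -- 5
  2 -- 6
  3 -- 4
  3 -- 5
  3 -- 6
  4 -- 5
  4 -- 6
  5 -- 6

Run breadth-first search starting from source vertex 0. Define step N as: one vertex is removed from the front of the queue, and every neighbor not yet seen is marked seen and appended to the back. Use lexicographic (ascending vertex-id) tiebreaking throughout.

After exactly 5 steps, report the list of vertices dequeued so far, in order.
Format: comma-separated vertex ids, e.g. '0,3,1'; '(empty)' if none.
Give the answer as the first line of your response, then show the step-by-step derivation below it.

0,6,2,3,4

step 1: dequeue 0; queue=[6]; order=0
step 2: dequeue 6; queue=[2,3,4,5]; order=0,6
step 3: dequeue 2; queue=[3,4,5]; order=0,6,2
step 4: dequeue 3; queue=[4,5]; order=0,6,2,3
step 5: dequeue 4; queue=[5,1]; order=0,6,2,3,4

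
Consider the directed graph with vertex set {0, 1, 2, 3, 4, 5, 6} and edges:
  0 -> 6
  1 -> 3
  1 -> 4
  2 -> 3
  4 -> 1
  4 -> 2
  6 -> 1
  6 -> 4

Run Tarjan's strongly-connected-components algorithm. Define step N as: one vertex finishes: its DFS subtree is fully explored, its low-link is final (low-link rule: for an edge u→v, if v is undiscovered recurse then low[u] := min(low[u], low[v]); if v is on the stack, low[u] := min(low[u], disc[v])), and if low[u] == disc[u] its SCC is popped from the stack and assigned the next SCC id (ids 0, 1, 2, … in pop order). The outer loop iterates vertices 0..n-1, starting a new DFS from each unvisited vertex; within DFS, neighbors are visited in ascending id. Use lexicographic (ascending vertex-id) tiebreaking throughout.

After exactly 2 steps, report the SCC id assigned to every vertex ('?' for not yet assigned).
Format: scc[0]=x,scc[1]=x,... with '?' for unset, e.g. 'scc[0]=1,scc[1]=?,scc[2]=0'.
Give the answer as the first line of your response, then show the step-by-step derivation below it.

scc[0]=?,scc[1]=?,scc[2]=1,scc[3]=0,scc[4]=?,scc[5]=?,scc[6]=?

step 1: low=(low[0]=0,low[1]=2,low[2]=?,low[3]=3,low[4]=?,low[5]=?,low[6]=1); scc=(scc[0]=?,scc[1]=?,scc[2]=?,scc[3]=0,scc[4]=?,scc[5]=?,scc[6]=?)
step 2: low=(low[0]=0,low[1]=2,low[2]=5,low[3]=3,low[4]=2,low[5]=?,low[6]=1); scc=(scc[0]=?,scc[1]=?,scc[2]=1,scc[3]=0,scc[4]=?,scc[5]=?,scc[6]=?)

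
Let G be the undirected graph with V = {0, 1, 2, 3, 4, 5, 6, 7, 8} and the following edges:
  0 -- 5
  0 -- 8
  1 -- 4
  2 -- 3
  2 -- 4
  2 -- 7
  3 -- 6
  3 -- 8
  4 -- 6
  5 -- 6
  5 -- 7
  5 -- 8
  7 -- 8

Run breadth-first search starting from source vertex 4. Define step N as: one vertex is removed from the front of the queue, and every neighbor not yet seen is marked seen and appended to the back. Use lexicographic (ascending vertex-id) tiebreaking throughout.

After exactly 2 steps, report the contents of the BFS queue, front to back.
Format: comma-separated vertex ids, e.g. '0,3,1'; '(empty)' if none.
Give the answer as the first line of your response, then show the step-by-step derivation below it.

2,6

step 1: dequeue 4; queue=[1,2,6]; order=4
step 2: dequeue 1; queue=[2,6]; order=4,1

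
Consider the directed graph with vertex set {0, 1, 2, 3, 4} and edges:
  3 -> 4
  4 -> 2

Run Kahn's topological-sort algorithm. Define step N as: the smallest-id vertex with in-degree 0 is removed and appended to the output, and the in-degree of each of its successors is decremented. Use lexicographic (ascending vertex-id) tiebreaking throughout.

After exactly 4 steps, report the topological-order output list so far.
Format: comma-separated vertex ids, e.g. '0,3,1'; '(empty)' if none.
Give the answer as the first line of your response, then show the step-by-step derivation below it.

0,1,3,4

step 1: output 0; order=[0]; indeg=(0,0,1,0,1)
step 2: output 1; order=[0,1]; indeg=(0,0,1,0,1)
step 3: output 3; order=[0,1,3]; indeg=(0,0,1,0,0)
step 4: output 4; order=[0,1,3,4]; indeg=(0,0,0,0,0)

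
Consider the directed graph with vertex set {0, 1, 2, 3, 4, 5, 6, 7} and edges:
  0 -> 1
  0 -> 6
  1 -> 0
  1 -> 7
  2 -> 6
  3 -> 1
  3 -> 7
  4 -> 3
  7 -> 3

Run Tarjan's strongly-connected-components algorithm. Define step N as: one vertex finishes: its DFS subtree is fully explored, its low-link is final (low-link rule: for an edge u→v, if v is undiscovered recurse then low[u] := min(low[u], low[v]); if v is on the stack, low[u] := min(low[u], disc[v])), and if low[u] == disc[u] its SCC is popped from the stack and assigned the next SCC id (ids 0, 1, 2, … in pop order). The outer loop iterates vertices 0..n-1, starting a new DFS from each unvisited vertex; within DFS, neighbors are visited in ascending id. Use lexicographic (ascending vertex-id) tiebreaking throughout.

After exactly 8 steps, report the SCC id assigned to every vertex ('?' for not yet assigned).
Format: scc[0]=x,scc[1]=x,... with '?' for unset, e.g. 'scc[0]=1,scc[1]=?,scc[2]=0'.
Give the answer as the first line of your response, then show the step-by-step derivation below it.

scc[0]=1,scc[1]=1,scc[2]=2,scc[3]=1,scc[4]=3,scc[5]=4,scc[6]=0,scc[7]=1

step 1: low=(low[0]=0,low[1]=0,low[2]=?,low[3]=1,low[4]=?,low[5]=?,low[6]=?,low[7]=2); scc=(scc[0]=?,scc[1]=?,scc[2]=?,scc[3]=?,scc[4]=?,scc[5]=?,scc[6]=?,scc[7]=?)
step 2: low=(low[0]=0,low[1]=0,low[2]=?,low[3]=1,low[4]=?,low[5]=?,low[6]=?,low[7]=1); scc=(scc[0]=?,scc[1]=?,scc[2]=?,scc[3]=?,scc[4]=?,scc[5]=?,scc[6]=?,scc[7]=?)
step 3: low=(low[0]=0,low[1]=0,low[2]=?,low[3]=1,low[4]=?,low[5]=?,low[6]=?,low[7]=1); scc=(scc[0]=?,scc[1]=?,scc[2]=?,scc[3]=?,scc[4]=?,scc[5]=?,scc[6]=?,scc[7]=?)
step 4: low=(low[0]=0,low[1]=0,low[2]=?,low[3]=1,low[4]=?,low[5]=?,low[6]=4,low[7]=1); scc=(scc[0]=?,scc[1]=?,scc[2]=?,scc[3]=?,scc[4]=?,scc[5]=?,scc[6]=0,scc[7]=?)
step 5: low=(low[0]=0,low[1]=0,low[2]=?,low[3]=1,low[4]=?,low[5]=?,low[6]=4,low[7]=1); scc=(scc[0]=1,scc[1]=1,scc[2]=?,scc[3]=1,scc[4]=?,scc[5]=?,scc[6]=0,scc[7]=1)
step 6: low=(low[0]=0,low[1]=0,low[2]=5,low[3]=1,low[4]=?,low[5]=?,low[6]=4,low[7]=1); scc=(scc[0]=1,scc[1]=1,scc[2]=2,scc[3]=1,scc[4]=?,scc[5]=?,scc[6]=0,scc[7]=1)
step 7: low=(low[0]=0,low[1]=0,low[2]=5,low[3]=1,low[4]=6,low[5]=?,low[6]=4,low[7]=1); scc=(scc[0]=1,scc[1]=1,scc[2]=2,scc[3]=1,scc[4]=3,scc[5]=?,scc[6]=0,scc[7]=1)
step 8: low=(low[0]=0,low[1]=0,low[2]=5,low[3]=1,low[4]=6,low[5]=7,low[6]=4,low[7]=1); scc=(scc[0]=1,scc[1]=1,scc[2]=2,scc[3]=1,scc[4]=3,scc[5]=4,scc[6]=0,scc[7]=1)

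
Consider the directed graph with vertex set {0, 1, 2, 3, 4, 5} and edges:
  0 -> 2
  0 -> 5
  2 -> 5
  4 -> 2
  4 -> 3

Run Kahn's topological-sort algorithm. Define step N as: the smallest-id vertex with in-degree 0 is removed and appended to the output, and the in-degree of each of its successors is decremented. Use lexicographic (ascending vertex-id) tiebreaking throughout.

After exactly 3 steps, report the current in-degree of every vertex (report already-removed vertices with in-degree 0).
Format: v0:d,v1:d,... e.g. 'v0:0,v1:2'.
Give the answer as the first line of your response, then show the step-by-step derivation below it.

v0:0,v1:0,v2:0,v3:0,v4:0,v5:1

step 1: output 0; order=[0]; indeg=(0,0,1,1,0,1)
step 2: output 1; order=[0,1]; indeg=(0,0,1,1,0,1)
step 3: output 4; order=[0,1,4]; indeg=(0,0,0,0,0,1)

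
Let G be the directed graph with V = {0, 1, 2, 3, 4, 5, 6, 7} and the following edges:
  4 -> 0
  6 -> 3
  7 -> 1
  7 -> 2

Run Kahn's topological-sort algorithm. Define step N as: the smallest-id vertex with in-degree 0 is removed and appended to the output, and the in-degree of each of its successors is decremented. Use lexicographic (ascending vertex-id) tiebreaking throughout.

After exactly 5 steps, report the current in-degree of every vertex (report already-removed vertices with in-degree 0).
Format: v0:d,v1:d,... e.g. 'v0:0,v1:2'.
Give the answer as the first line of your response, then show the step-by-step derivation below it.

v0:0,v1:1,v2:1,v3:0,v4:0,v5:0,v6:0,v7:0

step 1: output 4; order=[4]; indeg=(0,1,1,1,0,0,0,0)
step 2: output 0; order=[4,0]; indeg=(0,1,1,1,0,0,0,0)
step 3: output 5; order=[4,0,5]; indeg=(0,1,1,1,0,0,0,0)
step 4: output 6; order=[4,0,5,6]; indeg=(0,1,1,0,0,0,0,0)
step 5: output 3; order=[4,0,5,6,3]; indeg=(0,1,1,0,0,0,0,0)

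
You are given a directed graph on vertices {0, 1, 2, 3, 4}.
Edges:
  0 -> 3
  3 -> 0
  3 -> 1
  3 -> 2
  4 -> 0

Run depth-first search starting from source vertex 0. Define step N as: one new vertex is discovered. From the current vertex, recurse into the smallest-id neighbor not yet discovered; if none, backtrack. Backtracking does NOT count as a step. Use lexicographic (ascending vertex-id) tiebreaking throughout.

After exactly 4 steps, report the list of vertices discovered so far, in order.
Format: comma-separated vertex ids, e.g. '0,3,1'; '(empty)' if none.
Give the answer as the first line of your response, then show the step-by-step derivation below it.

0,3,1,2

step 1: discover 0; path=0; order=0
step 2: discover 3; path=0>3; order=0,3
step 3: discover 1; path=0>3>1; order=0,3,1
step 4: discover 2; path=0>3>2; order=0,3,1,2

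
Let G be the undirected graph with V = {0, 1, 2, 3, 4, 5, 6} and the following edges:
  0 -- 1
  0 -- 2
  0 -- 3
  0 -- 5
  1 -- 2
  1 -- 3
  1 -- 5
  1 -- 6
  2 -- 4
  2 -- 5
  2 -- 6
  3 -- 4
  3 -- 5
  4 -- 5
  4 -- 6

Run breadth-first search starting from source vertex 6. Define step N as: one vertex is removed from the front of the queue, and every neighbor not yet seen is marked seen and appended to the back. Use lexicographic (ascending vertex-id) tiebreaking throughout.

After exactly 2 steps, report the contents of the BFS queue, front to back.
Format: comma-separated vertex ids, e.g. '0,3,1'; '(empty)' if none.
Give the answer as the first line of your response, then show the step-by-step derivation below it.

2,4,0,3,5

step 1: dequeue 6; queue=[1,2,4]; order=6
step 2: dequeue 1; queue=[2,4,0,3,5]; order=6,1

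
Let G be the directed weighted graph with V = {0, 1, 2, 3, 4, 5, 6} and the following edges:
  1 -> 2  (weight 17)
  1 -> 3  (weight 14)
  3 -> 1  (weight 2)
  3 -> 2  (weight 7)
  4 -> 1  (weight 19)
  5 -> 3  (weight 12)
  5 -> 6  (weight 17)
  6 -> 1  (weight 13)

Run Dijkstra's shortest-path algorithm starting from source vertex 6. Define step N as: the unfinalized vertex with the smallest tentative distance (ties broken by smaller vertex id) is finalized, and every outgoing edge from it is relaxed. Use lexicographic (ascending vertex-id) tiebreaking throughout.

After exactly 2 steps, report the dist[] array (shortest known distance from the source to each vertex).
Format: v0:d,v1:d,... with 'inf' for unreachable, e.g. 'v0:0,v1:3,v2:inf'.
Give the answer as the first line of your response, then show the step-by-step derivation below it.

v0:inf,v1:13,v2:30,v3:27,v4:inf,v5:inf,v6:0

step 1: dist = v0:inf,v1:13,v2:inf,v3:inf,v4:inf,v5:inf,v6:0
step 2: dist = v0:inf,v1:13,v2:30,v3:27,v4:inf,v5:inf,v6:0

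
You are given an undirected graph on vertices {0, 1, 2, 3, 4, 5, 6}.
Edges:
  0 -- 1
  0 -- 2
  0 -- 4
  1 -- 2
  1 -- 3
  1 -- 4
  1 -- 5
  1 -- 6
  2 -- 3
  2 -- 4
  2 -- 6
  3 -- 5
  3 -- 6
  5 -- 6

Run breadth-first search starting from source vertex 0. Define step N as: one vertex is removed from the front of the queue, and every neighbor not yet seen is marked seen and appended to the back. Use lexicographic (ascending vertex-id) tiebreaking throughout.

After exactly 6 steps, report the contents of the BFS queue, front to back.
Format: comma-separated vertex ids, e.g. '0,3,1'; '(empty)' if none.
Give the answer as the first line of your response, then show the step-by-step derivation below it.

6

step 1: dequeue 0; queue=[1,2,4]; order=0
step 2: dequeue 1; queue=[2,4,3,5,6]; order=0,1
step 3: dequeue 2; queue=[4,3,5,6]; order=0,1,2
step 4: dequeue 4; queue=[3,5,6]; order=0,1,2,4
step 5: dequeue 3; queue=[5,6]; order=0,1,2,4,3
step 6: dequeue 5; queue=[6]; order=0,1,2,4,3,5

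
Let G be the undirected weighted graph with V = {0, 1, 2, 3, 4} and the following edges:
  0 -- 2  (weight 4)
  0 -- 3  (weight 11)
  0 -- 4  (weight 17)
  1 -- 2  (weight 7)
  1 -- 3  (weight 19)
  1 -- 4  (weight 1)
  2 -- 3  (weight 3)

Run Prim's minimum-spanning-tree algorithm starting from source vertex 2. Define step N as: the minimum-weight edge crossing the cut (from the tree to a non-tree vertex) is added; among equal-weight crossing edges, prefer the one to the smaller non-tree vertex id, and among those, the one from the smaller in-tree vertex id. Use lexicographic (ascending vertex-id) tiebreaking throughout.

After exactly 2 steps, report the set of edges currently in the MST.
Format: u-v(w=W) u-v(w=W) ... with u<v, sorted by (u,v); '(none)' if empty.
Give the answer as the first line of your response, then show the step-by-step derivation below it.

0-2(w=4) 2-3(w=3)

step 1: add edge 2-3 (w=3); MST = {2-3(w=3)}
step 2: add edge 0-2 (w=4); MST = {0-2(w=4) 2-3(w=3)}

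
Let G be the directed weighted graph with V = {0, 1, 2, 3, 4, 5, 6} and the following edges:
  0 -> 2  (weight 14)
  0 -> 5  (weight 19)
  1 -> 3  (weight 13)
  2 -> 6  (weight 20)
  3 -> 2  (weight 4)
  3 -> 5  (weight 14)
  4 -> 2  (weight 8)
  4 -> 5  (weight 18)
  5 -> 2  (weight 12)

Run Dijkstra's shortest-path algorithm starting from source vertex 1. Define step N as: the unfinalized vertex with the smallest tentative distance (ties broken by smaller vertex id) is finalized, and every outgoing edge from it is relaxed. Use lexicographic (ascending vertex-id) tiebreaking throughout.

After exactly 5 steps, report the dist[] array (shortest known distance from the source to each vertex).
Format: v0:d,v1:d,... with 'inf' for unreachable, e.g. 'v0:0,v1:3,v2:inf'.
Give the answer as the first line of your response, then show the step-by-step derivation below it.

v0:inf,v1:0,v2:17,v3:13,v4:inf,v5:27,v6:37

step 1: dist = v0:inf,v1:0,v2:inf,v3:13,v4:inf,v5:inf,v6:inf
step 2: dist = v0:inf,v1:0,v2:17,v3:13,v4:inf,v5:27,v6:inf
step 3: dist = v0:inf,v1:0,v2:17,v3:13,v4:inf,v5:27,v6:37
step 4: dist = v0:inf,v1:0,v2:17,v3:13,v4:inf,v5:27,v6:37
step 5: dist = v0:inf,v1:0,v2:17,v3:13,v4:inf,v5:27,v6:37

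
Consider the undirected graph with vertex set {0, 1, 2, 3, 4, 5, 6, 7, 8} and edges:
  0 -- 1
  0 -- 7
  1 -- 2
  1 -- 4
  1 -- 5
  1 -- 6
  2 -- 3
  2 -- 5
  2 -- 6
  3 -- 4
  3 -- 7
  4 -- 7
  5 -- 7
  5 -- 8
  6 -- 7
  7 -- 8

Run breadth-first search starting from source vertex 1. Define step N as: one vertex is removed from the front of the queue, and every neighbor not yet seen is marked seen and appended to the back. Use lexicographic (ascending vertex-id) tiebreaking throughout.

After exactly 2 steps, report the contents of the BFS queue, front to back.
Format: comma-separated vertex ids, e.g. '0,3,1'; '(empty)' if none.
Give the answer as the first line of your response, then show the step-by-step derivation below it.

2,4,5,6,7

step 1: dequeue 1; queue=[0,2,4,5,6]; order=1
step 2: dequeue 0; queue=[2,4,5,6,7]; order=1,0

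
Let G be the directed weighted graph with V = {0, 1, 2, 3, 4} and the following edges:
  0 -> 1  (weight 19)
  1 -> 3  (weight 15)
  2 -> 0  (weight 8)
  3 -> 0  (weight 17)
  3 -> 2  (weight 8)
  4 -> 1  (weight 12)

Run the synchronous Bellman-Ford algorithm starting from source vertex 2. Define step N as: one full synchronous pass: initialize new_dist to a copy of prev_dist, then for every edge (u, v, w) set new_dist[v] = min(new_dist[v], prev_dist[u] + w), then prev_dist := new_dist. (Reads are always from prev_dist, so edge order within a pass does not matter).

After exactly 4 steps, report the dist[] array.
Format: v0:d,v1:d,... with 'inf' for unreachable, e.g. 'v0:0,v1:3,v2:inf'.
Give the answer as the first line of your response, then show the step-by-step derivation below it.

v0:8,v1:27,v2:0,v3:42,v4:inf

step 1: dist = v0:8,v1:inf,v2:0,v3:inf,v4:inf
step 2: dist = v0:8,v1:27,v2:0,v3:inf,v4:inf
step 3: dist = v0:8,v1:27,v2:0,v3:42,v4:inf
step 4: dist = v0:8,v1:27,v2:0,v3:42,v4:inf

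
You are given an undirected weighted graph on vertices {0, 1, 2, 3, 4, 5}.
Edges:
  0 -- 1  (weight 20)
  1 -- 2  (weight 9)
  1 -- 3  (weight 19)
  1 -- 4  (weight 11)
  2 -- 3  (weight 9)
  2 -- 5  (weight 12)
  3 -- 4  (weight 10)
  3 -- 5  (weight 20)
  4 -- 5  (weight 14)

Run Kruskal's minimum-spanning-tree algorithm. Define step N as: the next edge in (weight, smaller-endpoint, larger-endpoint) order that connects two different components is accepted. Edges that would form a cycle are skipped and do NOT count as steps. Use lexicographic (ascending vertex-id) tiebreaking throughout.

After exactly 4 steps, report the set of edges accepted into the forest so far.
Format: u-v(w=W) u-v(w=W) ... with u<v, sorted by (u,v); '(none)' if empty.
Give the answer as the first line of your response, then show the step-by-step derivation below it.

1-2(w=9) 2-3(w=9) 2-5(w=12) 3-4(w=10)

step 1: add edge 1-2 (w=9); MST = {1-2(w=9)}
step 2: add edge 2-3 (w=9); MST = {1-2(w=9) 2-3(w=9)}
step 3: add edge 3-4 (w=10); MST = {1-2(w=9) 2-3(w=9) 3-4(w=10)}
step 4: add edge 2-5 (w=12); MST = {1-2(w=9) 2-3(w=9) 2-5(w=12) 3-4(w=10)}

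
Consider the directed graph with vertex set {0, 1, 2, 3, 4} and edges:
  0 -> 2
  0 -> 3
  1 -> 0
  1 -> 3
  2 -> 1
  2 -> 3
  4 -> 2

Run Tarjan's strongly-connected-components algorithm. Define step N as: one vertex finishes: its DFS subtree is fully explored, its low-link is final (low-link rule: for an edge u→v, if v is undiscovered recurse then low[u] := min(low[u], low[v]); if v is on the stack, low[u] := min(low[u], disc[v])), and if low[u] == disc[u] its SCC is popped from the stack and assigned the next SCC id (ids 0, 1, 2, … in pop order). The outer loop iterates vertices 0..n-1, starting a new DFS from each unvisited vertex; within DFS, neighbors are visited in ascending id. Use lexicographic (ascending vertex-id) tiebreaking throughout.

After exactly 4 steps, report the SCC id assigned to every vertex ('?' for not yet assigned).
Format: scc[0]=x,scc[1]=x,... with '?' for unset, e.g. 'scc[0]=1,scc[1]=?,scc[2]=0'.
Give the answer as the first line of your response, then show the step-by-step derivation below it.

scc[0]=1,scc[1]=1,scc[2]=1,scc[3]=0,scc[4]=?

step 1: low=(low[0]=0,low[1]=0,low[2]=1,low[3]=3,low[4]=?); scc=(scc[0]=?,scc[1]=?,scc[2]=?,scc[3]=0,scc[4]=?)
step 2: low=(low[0]=0,low[1]=0,low[2]=1,low[3]=3,low[4]=?); scc=(scc[0]=?,scc[1]=?,scc[2]=?,scc[3]=0,scc[4]=?)
step 3: low=(low[0]=0,low[1]=0,low[2]=0,low[3]=3,low[4]=?); scc=(scc[0]=?,scc[1]=?,scc[2]=?,scc[3]=0,scc[4]=?)
step 4: low=(low[0]=0,low[1]=0,low[2]=0,low[3]=3,low[4]=?); scc=(scc[0]=1,scc[1]=1,scc[2]=1,scc[3]=0,scc[4]=?)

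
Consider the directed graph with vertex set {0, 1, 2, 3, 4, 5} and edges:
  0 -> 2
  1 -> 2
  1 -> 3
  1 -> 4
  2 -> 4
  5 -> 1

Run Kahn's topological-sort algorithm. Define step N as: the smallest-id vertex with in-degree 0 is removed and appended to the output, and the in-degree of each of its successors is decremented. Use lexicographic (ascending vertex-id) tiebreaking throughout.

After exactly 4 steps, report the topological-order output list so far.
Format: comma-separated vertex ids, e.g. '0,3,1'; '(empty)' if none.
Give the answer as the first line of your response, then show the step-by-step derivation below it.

0,5,1,2

step 1: output 0; order=[0]; indeg=(0,1,1,1,2,0)
step 2: output 5; order=[0,5]; indeg=(0,0,1,1,2,0)
step 3: output 1; order=[0,5,1]; indeg=(0,0,0,0,1,0)
step 4: output 2; order=[0,5,1,2]; indeg=(0,0,0,0,0,0)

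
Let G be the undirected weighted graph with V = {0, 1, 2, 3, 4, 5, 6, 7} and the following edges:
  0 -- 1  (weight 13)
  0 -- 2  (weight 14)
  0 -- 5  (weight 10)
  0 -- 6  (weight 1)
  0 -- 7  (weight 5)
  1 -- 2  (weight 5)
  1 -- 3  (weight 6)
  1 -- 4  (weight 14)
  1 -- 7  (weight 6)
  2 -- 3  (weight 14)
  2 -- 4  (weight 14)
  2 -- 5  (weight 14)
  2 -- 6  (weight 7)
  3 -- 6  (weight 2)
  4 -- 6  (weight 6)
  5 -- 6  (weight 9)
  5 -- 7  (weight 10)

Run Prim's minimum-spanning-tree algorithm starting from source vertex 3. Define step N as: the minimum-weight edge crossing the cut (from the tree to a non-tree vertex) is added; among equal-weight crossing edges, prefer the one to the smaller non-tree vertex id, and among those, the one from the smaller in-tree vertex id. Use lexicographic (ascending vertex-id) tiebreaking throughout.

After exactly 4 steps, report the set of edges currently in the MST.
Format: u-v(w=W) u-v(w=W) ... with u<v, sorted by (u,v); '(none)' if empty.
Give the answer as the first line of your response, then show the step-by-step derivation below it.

0-6(w=1) 0-7(w=5) 1-3(w=6) 3-6(w=2)

step 1: add edge 3-6 (w=2); MST = {3-6(w=2)}
step 2: add edge 0-6 (w=1); MST = {0-6(w=1) 3-6(w=2)}
step 3: add edge 0-7 (w=5); MST = {0-6(w=1) 0-7(w=5) 3-6(w=2)}
step 4: add edge 1-3 (w=6); MST = {0-6(w=1) 0-7(w=5) 1-3(w=6) 3-6(w=2)}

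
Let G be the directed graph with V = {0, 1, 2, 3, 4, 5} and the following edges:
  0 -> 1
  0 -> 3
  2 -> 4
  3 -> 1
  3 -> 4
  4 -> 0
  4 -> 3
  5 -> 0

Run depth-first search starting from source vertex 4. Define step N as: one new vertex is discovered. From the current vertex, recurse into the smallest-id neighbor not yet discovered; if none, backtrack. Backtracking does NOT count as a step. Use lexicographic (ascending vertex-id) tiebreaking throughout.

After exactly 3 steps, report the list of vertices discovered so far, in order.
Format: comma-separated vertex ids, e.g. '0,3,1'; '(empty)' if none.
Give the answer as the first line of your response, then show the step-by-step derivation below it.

4,0,1

step 1: discover 4; path=4; order=4
step 2: discover 0; path=4>0; order=4,0
step 3: discover 1; path=4>0>1; order=4,0,1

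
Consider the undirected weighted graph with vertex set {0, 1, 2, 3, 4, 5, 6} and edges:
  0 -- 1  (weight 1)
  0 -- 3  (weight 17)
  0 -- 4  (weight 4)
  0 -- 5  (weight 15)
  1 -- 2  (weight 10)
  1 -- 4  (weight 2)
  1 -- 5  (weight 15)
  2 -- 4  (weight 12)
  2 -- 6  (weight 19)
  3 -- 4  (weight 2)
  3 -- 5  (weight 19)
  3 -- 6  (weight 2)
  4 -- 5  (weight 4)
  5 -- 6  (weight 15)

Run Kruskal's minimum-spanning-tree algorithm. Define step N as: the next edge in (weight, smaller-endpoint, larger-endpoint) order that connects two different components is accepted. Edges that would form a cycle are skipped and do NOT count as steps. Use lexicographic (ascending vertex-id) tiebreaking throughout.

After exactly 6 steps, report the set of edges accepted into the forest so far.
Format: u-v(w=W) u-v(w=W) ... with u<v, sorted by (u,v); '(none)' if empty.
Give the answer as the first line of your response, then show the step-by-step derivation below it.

0-1(w=1) 1-2(w=10) 1-4(w=2) 3-4(w=2) 3-6(w=2) 4-5(w=4)

step 1: add edge 0-1 (w=1); MST = {0-1(w=1)}
step 2: add edge 1-4 (w=2); MST = {0-1(w=1) 1-4(w=2)}
step 3: add edge 3-4 (w=2); MST = {0-1(w=1) 1-4(w=2) 3-4(w=2)}
step 4: add edge 3-6 (w=2); MST = {0-1(w=1) 1-4(w=2) 3-4(w=2) 3-6(w=2)}
step 5: add edge 4-5 (w=4); MST = {0-1(w=1) 1-4(w=2) 3-4(w=2) 3-6(w=2) 4-5(w=4)}
step 6: add edge 1-2 (w=10); MST = {0-1(w=1) 1-2(w=10) 1-4(w=2) 3-4(w=2) 3-6(w=2) 4-5(w=4)}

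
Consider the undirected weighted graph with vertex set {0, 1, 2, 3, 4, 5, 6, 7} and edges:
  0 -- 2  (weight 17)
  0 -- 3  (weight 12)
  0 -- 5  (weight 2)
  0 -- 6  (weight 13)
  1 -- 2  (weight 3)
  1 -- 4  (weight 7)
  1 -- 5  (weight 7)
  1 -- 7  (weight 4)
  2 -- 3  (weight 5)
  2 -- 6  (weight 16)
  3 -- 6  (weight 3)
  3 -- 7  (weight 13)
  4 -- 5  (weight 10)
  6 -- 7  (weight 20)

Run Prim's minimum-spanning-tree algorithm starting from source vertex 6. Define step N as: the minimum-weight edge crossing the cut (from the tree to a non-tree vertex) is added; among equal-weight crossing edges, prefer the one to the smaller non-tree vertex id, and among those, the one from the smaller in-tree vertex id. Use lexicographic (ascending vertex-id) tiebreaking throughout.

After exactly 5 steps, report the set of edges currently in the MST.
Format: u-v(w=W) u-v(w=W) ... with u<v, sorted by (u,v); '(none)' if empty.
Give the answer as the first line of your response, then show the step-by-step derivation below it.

1-2(w=3) 1-4(w=7) 1-7(w=4) 2-3(w=5) 3-6(w=3)

step 1: add edge 3-6 (w=3); MST = {3-6(w=3)}
step 2: add edge 2-3 (w=5); MST = {2-3(w=5) 3-6(w=3)}
step 3: add edge 1-2 (w=3); MST = {1-2(w=3) 2-3(w=5) 3-6(w=3)}
step 4: add edge 1-7 (w=4); MST = {1-2(w=3) 1-7(w=4) 2-3(w=5) 3-6(w=3)}
step 5: add edge 1-4 (w=7); MST = {1-2(w=3) 1-4(w=7) 1-7(w=4) 2-3(w=5) 3-6(w=3)}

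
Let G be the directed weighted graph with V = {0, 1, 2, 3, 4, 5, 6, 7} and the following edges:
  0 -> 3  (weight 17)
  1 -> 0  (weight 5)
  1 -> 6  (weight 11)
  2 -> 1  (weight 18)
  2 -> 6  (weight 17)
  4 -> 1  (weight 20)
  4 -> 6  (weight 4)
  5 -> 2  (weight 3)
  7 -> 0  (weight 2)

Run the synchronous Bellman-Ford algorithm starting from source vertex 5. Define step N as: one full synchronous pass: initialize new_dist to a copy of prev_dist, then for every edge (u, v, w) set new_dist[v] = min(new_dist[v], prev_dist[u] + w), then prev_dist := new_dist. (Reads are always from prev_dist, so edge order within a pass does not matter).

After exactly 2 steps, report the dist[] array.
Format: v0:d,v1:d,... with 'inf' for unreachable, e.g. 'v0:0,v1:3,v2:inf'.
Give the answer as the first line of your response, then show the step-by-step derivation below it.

v0:inf,v1:21,v2:3,v3:inf,v4:inf,v5:0,v6:20,v7:inf

step 1: dist = v0:inf,v1:inf,v2:3,v3:inf,v4:inf,v5:0,v6:inf,v7:inf
step 2: dist = v0:inf,v1:21,v2:3,v3:inf,v4:inf,v5:0,v6:20,v7:inf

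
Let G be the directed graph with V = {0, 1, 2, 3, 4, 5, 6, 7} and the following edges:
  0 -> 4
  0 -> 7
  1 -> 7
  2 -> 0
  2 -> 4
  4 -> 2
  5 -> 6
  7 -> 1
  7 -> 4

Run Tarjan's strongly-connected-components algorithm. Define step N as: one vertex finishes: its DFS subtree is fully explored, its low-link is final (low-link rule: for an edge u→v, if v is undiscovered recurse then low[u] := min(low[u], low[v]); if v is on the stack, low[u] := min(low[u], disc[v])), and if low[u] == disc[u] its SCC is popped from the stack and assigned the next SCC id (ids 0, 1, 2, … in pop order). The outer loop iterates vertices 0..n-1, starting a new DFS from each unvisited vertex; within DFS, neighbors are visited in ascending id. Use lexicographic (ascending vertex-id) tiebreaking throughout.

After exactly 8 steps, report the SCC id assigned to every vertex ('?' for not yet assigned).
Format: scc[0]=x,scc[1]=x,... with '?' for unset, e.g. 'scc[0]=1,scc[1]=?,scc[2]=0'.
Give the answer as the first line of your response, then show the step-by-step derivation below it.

scc[0]=0,scc[1]=0,scc[2]=0,scc[3]=1,scc[4]=0,scc[5]=3,scc[6]=2,scc[7]=0

step 1: low=(low[0]=0,low[1]=?,low[2]=0,low[3]=?,low[4]=1,low[5]=?,low[6]=?,low[7]=?); scc=(scc[0]=?,scc[1]=?,scc[2]=?,scc[3]=?,scc[4]=?,scc[5]=?,scc[6]=?,scc[7]=?)
step 2: low=(low[0]=0,low[1]=?,low[2]=0,low[3]=?,low[4]=0,low[5]=?,low[6]=?,low[7]=?); scc=(scc[0]=?,scc[1]=?,scc[2]=?,scc[3]=?,scc[4]=?,scc[5]=?,scc[6]=?,scc[7]=?)
step 3: low=(low[0]=0,low[1]=3,low[2]=0,low[3]=?,low[4]=0,low[5]=?,low[6]=?,low[7]=3); scc=(scc[0]=?,scc[1]=?,scc[2]=?,scc[3]=?,scc[4]=?,scc[5]=?,scc[6]=?,scc[7]=?)
step 4: low=(low[0]=0,low[1]=3,low[2]=0,low[3]=?,low[4]=0,low[5]=?,low[6]=?,low[7]=1); scc=(scc[0]=?,scc[1]=?,scc[2]=?,scc[3]=?,scc[4]=?,scc[5]=?,scc[6]=?,scc[7]=?)
step 5: low=(low[0]=0,low[1]=3,low[2]=0,low[3]=?,low[4]=0,low[5]=?,low[6]=?,low[7]=1); scc=(scc[0]=0,scc[1]=0,scc[2]=0,scc[3]=?,scc[4]=0,scc[5]=?,scc[6]=?,scc[7]=0)
step 6: low=(low[0]=0,low[1]=3,low[2]=0,low[3]=5,low[4]=0,low[5]=?,low[6]=?,low[7]=1); scc=(scc[0]=0,scc[1]=0,scc[2]=0,scc[3]=1,scc[4]=0,scc[5]=?,scc[6]=?,scc[7]=0)
step 7: low=(low[0]=0,low[1]=3,low[2]=0,low[3]=5,low[4]=0,low[5]=6,low[6]=7,low[7]=1); scc=(scc[0]=0,scc[1]=0,scc[2]=0,scc[3]=1,scc[4]=0,scc[5]=?,scc[6]=2,scc[7]=0)
step 8: low=(low[0]=0,low[1]=3,low[2]=0,low[3]=5,low[4]=0,low[5]=6,low[6]=7,low[7]=1); scc=(scc[0]=0,scc[1]=0,scc[2]=0,scc[3]=1,scc[4]=0,scc[5]=3,scc[6]=2,scc[7]=0)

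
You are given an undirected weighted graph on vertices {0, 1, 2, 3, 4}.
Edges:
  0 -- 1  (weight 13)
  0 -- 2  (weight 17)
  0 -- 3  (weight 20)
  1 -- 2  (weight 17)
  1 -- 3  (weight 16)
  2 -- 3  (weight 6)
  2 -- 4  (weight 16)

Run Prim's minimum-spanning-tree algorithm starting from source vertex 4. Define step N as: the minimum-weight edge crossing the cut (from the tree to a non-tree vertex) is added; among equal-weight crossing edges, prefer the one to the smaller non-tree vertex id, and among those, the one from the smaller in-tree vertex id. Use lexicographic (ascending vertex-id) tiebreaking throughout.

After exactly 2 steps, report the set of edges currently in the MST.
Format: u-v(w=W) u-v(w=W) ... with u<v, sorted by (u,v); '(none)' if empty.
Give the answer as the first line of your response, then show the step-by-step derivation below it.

2-3(w=6) 2-4(w=16)

step 1: add edge 2-4 (w=16); MST = {2-4(w=16)}
step 2: add edge 2-3 (w=6); MST = {2-3(w=6) 2-4(w=16)}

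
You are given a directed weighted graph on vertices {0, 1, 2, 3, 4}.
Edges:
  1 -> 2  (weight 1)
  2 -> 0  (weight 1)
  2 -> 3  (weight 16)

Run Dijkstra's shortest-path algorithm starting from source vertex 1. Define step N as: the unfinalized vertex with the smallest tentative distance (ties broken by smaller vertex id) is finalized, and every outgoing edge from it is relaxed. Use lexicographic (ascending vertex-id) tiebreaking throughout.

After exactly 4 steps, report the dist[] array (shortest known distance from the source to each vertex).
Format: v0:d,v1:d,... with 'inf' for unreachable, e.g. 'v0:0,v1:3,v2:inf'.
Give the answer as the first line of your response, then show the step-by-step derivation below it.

v0:2,v1:0,v2:1,v3:17,v4:inf

step 1: dist = v0:inf,v1:0,v2:1,v3:inf,v4:inf
step 2: dist = v0:2,v1:0,v2:1,v3:17,v4:inf
step 3: dist = v0:2,v1:0,v2:1,v3:17,v4:inf
step 4: dist = v0:2,v1:0,v2:1,v3:17,v4:inf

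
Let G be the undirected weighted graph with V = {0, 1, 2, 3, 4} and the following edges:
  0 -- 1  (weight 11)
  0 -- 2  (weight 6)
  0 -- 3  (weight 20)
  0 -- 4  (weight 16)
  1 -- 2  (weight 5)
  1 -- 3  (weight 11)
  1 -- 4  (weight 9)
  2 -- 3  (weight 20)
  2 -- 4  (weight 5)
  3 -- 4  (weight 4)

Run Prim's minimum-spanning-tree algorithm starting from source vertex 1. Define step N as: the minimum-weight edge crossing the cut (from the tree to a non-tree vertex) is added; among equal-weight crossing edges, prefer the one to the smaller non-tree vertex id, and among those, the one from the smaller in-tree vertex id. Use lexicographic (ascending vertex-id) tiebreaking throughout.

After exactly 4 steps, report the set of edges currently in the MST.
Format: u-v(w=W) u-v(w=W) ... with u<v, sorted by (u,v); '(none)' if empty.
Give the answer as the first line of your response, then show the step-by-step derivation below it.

0-2(w=6) 1-2(w=5) 2-4(w=5) 3-4(w=4)

step 1: add edge 1-2 (w=5); MST = {1-2(w=5)}
step 2: add edge 2-4 (w=5); MST = {1-2(w=5) 2-4(w=5)}
step 3: add edge 3-4 (w=4); MST = {1-2(w=5) 2-4(w=5) 3-4(w=4)}
step 4: add edge 0-2 (w=6); MST = {0-2(w=6) 1-2(w=5) 2-4(w=5) 3-4(w=4)}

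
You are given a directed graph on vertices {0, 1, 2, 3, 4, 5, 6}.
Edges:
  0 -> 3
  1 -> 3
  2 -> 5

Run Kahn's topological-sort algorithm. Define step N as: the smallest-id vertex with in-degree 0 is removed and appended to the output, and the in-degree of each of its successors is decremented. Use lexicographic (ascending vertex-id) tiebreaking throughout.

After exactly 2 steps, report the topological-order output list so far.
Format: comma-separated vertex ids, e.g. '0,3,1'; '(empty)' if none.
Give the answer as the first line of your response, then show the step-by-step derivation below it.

0,1

step 1: output 0; order=[0]; indeg=(0,0,0,1,0,1,0)
step 2: output 1; order=[0,1]; indeg=(0,0,0,0,0,1,0)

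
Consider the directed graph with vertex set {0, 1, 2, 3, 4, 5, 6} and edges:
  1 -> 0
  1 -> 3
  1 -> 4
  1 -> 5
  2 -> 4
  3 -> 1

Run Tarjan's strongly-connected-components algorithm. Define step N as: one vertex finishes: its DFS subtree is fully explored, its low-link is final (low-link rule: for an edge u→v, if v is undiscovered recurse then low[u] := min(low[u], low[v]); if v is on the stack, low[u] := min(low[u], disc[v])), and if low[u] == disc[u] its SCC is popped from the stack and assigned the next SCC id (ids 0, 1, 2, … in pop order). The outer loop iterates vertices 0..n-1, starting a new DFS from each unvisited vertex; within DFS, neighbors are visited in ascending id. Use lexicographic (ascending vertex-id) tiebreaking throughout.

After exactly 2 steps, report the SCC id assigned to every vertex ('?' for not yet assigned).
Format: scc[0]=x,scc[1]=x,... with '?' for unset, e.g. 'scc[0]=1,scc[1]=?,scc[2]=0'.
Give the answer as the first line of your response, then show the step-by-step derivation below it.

scc[0]=0,scc[1]=?,scc[2]=?,scc[3]=?,scc[4]=?,scc[5]=?,scc[6]=?

step 1: low=(low[0]=0,low[1]=?,low[2]=?,low[3]=?,low[4]=?,low[5]=?,low[6]=?); scc=(scc[0]=0,scc[1]=?,scc[2]=?,scc[3]=?,scc[4]=?,scc[5]=?,scc[6]=?)
step 2: low=(low[0]=0,low[1]=1,low[2]=?,low[3]=1,low[4]=?,low[5]=?,low[6]=?); scc=(scc[0]=0,scc[1]=?,scc[2]=?,scc[3]=?,scc[4]=?,scc[5]=?,scc[6]=?)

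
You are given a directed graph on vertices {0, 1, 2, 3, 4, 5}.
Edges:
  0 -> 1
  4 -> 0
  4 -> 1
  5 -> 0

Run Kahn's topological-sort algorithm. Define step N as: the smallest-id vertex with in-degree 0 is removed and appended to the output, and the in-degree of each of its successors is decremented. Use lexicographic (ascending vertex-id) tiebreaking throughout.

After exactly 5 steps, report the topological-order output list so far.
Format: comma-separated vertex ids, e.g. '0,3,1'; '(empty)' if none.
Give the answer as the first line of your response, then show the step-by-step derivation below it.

2,3,4,5,0

step 1: output 2; order=[2]; indeg=(2,2,0,0,0,0)
step 2: output 3; order=[2,3]; indeg=(2,2,0,0,0,0)
step 3: output 4; order=[2,3,4]; indeg=(1,1,0,0,0,0)
step 4: output 5; order=[2,3,4,5]; indeg=(0,1,0,0,0,0)
step 5: output 0; order=[2,3,4,5,0]; indeg=(0,0,0,0,0,0)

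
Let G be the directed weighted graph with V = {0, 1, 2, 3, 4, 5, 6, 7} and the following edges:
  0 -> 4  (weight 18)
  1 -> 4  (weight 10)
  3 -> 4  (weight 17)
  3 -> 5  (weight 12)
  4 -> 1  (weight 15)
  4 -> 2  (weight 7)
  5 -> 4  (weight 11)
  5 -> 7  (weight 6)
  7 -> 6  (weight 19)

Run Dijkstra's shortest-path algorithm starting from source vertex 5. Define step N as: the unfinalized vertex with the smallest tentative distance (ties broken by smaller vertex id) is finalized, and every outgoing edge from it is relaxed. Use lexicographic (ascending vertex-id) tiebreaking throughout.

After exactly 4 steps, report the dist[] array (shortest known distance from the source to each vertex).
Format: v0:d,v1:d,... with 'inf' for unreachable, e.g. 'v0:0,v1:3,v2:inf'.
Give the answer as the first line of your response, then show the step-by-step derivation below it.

v0:inf,v1:26,v2:18,v3:inf,v4:11,v5:0,v6:25,v7:6

step 1: dist = v0:inf,v1:inf,v2:inf,v3:inf,v4:11,v5:0,v6:inf,v7:6
step 2: dist = v0:inf,v1:inf,v2:inf,v3:inf,v4:11,v5:0,v6:25,v7:6
step 3: dist = v0:inf,v1:26,v2:18,v3:inf,v4:11,v5:0,v6:25,v7:6
step 4: dist = v0:inf,v1:26,v2:18,v3:inf,v4:11,v5:0,v6:25,v7:6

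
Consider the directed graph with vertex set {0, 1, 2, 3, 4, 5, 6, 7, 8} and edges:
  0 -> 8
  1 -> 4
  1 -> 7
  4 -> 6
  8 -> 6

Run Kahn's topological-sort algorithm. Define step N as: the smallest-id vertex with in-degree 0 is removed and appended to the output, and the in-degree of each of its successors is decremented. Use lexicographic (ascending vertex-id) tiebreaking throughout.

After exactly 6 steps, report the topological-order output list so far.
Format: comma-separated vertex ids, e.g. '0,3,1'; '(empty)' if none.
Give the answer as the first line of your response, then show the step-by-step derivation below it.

0,1,2,3,4,5

step 1: output 0; order=[0]; indeg=(0,0,0,0,1,0,2,1,0)
step 2: output 1; order=[0,1]; indeg=(0,0,0,0,0,0,2,0,0)
step 3: output 2; order=[0,1,2]; indeg=(0,0,0,0,0,0,2,0,0)
step 4: output 3; order=[0,1,2,3]; indeg=(0,0,0,0,0,0,2,0,0)
step 5: output 4; order=[0,1,2,3,4]; indeg=(0,0,0,0,0,0,1,0,0)
step 6: output 5; order=[0,1,2,3,4,5]; indeg=(0,0,0,0,0,0,1,0,0)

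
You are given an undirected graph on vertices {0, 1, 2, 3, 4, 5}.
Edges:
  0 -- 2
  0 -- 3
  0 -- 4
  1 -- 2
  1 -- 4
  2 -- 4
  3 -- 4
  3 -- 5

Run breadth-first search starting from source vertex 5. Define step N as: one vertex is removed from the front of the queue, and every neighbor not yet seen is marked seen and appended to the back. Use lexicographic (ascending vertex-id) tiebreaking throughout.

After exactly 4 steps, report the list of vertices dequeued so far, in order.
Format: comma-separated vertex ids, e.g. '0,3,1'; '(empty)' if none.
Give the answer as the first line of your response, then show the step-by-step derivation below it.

5,3,0,4

step 1: dequeue 5; queue=[3]; order=5
step 2: dequeue 3; queue=[0,4]; order=5,3
step 3: dequeue 0; queue=[4,2]; order=5,3,0
step 4: dequeue 4; queue=[2,1]; order=5,3,0,4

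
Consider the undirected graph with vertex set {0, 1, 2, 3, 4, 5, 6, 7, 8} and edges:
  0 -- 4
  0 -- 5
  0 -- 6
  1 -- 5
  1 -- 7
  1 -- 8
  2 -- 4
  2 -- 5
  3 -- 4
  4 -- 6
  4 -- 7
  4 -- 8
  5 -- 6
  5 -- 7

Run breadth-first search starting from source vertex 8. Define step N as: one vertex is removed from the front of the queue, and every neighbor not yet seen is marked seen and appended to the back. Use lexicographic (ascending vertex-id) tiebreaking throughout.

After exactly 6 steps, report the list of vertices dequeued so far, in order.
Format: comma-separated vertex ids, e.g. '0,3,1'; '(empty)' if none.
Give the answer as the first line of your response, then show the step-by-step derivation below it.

8,1,4,5,7,0

step 1: dequeue 8; queue=[1,4]; order=8
step 2: dequeue 1; queue=[4,5,7]; order=8,1
step 3: dequeue 4; queue=[5,7,0,2,3,6]; order=8,1,4
step 4: dequeue 5; queue=[7,0,2,3,6]; order=8,1,4,5
step 5: dequeue 7; queue=[0,2,3,6]; order=8,1,4,5,7
step 6: dequeue 0; queue=[2,3,6]; order=8,1,4,5,7,0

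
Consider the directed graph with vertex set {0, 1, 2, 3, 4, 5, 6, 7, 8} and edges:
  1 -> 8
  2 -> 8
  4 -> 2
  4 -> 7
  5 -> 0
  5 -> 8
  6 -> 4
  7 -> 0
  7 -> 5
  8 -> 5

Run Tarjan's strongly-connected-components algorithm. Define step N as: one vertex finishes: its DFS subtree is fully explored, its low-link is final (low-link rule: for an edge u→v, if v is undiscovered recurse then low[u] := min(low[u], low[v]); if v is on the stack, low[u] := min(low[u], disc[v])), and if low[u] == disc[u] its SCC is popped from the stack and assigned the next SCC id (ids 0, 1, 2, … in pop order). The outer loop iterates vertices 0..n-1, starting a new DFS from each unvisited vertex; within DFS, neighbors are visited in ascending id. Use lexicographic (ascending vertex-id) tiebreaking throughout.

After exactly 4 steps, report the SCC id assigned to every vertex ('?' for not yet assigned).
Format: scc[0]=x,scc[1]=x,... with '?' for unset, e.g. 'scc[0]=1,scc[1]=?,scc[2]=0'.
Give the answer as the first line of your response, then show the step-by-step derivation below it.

scc[0]=0,scc[1]=2,scc[2]=?,scc[3]=?,scc[4]=?,scc[5]=1,scc[6]=?,scc[7]=?,scc[8]=1

step 1: low=(low[0]=0,low[1]=?,low[2]=?,low[3]=?,low[4]=?,low[5]=?,low[6]=?,low[7]=?,low[8]=?); scc=(scc[0]=0,scc[1]=?,scc[2]=?,scc[3]=?,scc[4]=?,scc[5]=?,scc[6]=?,scc[7]=?,scc[8]=?)
step 2: low=(low[0]=0,low[1]=1,low[2]=?,low[3]=?,low[4]=?,low[5]=2,low[6]=?,low[7]=?,low[8]=2); scc=(scc[0]=0,scc[1]=?,scc[2]=?,scc[3]=?,scc[4]=?,scc[5]=?,scc[6]=?,scc[7]=?,scc[8]=?)
step 3: low=(low[0]=0,low[1]=1,low[2]=?,low[3]=?,low[4]=?,low[5]=2,low[6]=?,low[7]=?,low[8]=2); scc=(scc[0]=0,scc[1]=?,scc[2]=?,scc[3]=?,scc[4]=?,scc[5]=1,scc[6]=?,scc[7]=?,scc[8]=1)
step 4: low=(low[0]=0,low[1]=1,low[2]=?,low[3]=?,low[4]=?,low[5]=2,low[6]=?,low[7]=?,low[8]=2); scc=(scc[0]=0,scc[1]=2,scc[2]=?,scc[3]=?,scc[4]=?,scc[5]=1,scc[6]=?,scc[7]=?,scc[8]=1)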